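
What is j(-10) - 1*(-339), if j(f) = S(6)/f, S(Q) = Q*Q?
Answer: 1677/5 ≈ 335.40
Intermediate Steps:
S(Q) = Q²
j(f) = 36/f (j(f) = 6²/f = 36/f)
j(-10) - 1*(-339) = 36/(-10) - 1*(-339) = 36*(-⅒) + 339 = -18/5 + 339 = 1677/5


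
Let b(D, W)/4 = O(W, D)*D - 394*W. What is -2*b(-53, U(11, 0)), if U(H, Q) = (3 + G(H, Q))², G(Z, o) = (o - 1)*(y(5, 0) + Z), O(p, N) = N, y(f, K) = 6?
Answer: 595320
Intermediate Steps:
G(Z, o) = (-1 + o)*(6 + Z) (G(Z, o) = (o - 1)*(6 + Z) = (-1 + o)*(6 + Z))
U(H, Q) = (-3 - H + 6*Q + H*Q)² (U(H, Q) = (3 + (-6 - H + 6*Q + H*Q))² = (-3 - H + 6*Q + H*Q)²)
b(D, W) = -1576*W + 4*D² (b(D, W) = 4*(D*D - 394*W) = 4*(D² - 394*W) = -1576*W + 4*D²)
-2*b(-53, U(11, 0)) = -2*(-1576*(-3 - 1*11 + 6*0 + 11*0)² + 4*(-53)²) = -2*(-1576*(-3 - 11 + 0 + 0)² + 4*2809) = -2*(-1576*(-14)² + 11236) = -2*(-1576*196 + 11236) = -2*(-308896 + 11236) = -2*(-297660) = 595320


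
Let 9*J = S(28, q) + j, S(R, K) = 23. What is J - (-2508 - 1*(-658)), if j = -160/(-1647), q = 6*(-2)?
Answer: 27460591/14823 ≈ 1852.6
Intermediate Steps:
q = -12
j = 160/1647 (j = -160*(-1/1647) = 160/1647 ≈ 0.097146)
J = 38041/14823 (J = (23 + 160/1647)/9 = (⅑)*(38041/1647) = 38041/14823 ≈ 2.5663)
J - (-2508 - 1*(-658)) = 38041/14823 - (-2508 - 1*(-658)) = 38041/14823 - (-2508 + 658) = 38041/14823 - 1*(-1850) = 38041/14823 + 1850 = 27460591/14823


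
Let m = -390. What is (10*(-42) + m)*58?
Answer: -46980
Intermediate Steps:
(10*(-42) + m)*58 = (10*(-42) - 390)*58 = (-420 - 390)*58 = -810*58 = -46980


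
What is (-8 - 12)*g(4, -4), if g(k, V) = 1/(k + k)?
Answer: -5/2 ≈ -2.5000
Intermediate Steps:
g(k, V) = 1/(2*k)
(-8 - 12)*g(4, -4) = (-8 - 12)*((½)/4) = -10/4 = -20*⅛ = -5/2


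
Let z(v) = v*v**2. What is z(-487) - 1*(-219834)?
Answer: -115281469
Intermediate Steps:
z(v) = v**3
z(-487) - 1*(-219834) = (-487)**3 - 1*(-219834) = -115501303 + 219834 = -115281469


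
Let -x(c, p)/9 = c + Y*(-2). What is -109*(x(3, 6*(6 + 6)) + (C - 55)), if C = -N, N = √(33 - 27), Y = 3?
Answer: 3052 + 109*√6 ≈ 3319.0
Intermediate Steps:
N = √6 ≈ 2.4495
C = -√6 ≈ -2.4495
x(c, p) = 54 - 9*c (x(c, p) = -9*(c + 3*(-2)) = -9*(c - 6) = -9*(-6 + c) = 54 - 9*c)
-109*(x(3, 6*(6 + 6)) + (C - 55)) = -109*((54 - 9*3) + (-√6 - 55)) = -109*((54 - 27) + (-55 - √6)) = -109*(27 + (-55 - √6)) = -109*(-28 - √6) = 3052 + 109*√6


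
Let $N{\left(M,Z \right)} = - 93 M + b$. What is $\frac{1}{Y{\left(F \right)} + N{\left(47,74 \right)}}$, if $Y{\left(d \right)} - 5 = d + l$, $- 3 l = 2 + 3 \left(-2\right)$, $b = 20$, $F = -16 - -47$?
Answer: $- \frac{3}{12941} \approx -0.00023182$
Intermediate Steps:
$F = 31$ ($F = -16 + 47 = 31$)
$l = \frac{4}{3}$ ($l = - \frac{2 + 3 \left(-2\right)}{3} = - \frac{2 - 6}{3} = \left(- \frac{1}{3}\right) \left(-4\right) = \frac{4}{3} \approx 1.3333$)
$N{\left(M,Z \right)} = 20 - 93 M$ ($N{\left(M,Z \right)} = - 93 M + 20 = 20 - 93 M$)
$Y{\left(d \right)} = \frac{19}{3} + d$ ($Y{\left(d \right)} = 5 + \left(d + \frac{4}{3}\right) = 5 + \left(\frac{4}{3} + d\right) = \frac{19}{3} + d$)
$\frac{1}{Y{\left(F \right)} + N{\left(47,74 \right)}} = \frac{1}{\left(\frac{19}{3} + 31\right) + \left(20 - 4371\right)} = \frac{1}{\frac{112}{3} + \left(20 - 4371\right)} = \frac{1}{\frac{112}{3} - 4351} = \frac{1}{- \frac{12941}{3}} = - \frac{3}{12941}$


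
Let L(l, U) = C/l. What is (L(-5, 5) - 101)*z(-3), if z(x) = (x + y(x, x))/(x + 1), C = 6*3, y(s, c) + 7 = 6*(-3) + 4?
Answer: -6276/5 ≈ -1255.2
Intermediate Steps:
y(s, c) = -21 (y(s, c) = -7 + (6*(-3) + 4) = -7 + (-18 + 4) = -7 - 14 = -21)
C = 18
z(x) = (-21 + x)/(1 + x) (z(x) = (x - 21)/(x + 1) = (-21 + x)/(1 + x))
L(l, U) = 18/l
(L(-5, 5) - 101)*z(-3) = (18/(-5) - 101)*((-21 - 3)/(1 - 3)) = (18*(-1/5) - 101)*(-24/(-2)) = (-18/5 - 101)*(-1/2*(-24)) = -523/5*12 = -6276/5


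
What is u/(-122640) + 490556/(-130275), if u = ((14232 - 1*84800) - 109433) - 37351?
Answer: -265385467/133141050 ≈ -1.9933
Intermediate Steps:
u = -217352 (u = ((14232 - 84800) - 109433) - 37351 = (-70568 - 109433) - 37351 = -180001 - 37351 = -217352)
u/(-122640) + 490556/(-130275) = -217352/(-122640) + 490556/(-130275) = -217352*(-1/122640) + 490556*(-1/130275) = 27169/15330 - 490556/130275 = -265385467/133141050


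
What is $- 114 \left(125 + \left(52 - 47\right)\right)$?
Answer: $-14820$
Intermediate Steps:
$- 114 \left(125 + \left(52 - 47\right)\right) = - 114 \left(125 + 5\right) = \left(-114\right) 130 = -14820$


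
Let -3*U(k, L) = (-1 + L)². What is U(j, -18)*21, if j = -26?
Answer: -2527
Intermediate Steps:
U(k, L) = -(-1 + L)²/3
U(j, -18)*21 = -(-1 - 18)²/3*21 = -⅓*(-19)²*21 = -⅓*361*21 = -361/3*21 = -2527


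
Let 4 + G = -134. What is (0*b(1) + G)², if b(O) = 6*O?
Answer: 19044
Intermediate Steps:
G = -138 (G = -4 - 134 = -138)
(0*b(1) + G)² = (0*(6*1) - 138)² = (0*6 - 138)² = (0 - 138)² = (-138)² = 19044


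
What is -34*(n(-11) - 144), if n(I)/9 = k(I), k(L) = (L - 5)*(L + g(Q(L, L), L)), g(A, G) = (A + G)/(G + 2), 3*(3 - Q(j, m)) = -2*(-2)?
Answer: -131648/3 ≈ -43883.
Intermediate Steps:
Q(j, m) = 5/3 (Q(j, m) = 3 - (-2)*(-2)/3 = 3 - ⅓*4 = 3 - 4/3 = 5/3)
g(A, G) = (A + G)/(2 + G)
k(L) = (-5 + L)*(L + (5/3 + L)/(2 + L)) (k(L) = (L - 5)*(L + (5/3 + L)/(2 + L)) = (-5 + L)*(L + (5/3 + L)/(2 + L)))
n(I) = 3*(-25 - 40*I - 6*I² + 3*I³)/(2 + I) (n(I) = 9*((-25 - 40*I - 6*I² + 3*I³)/(3*(2 + I))) = 3*(-25 - 40*I - 6*I² + 3*I³)/(2 + I))
-34*(n(-11) - 144) = -34*(3*(-25 - 40*(-11) - 6*(-11)² + 3*(-11)³)/(2 - 11) - 144) = -34*(3*(-25 + 440 - 6*121 + 3*(-1331))/(-9) - 144) = -34*(3*(-⅑)*(-25 + 440 - 726 - 3993) - 144) = -34*(3*(-⅑)*(-4304) - 144) = -34*(4304/3 - 144) = -34*3872/3 = -131648/3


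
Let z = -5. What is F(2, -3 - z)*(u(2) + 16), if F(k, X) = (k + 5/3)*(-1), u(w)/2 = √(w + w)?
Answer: -220/3 ≈ -73.333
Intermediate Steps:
u(w) = 2*√2*√w (u(w) = 2*√(w + w) = 2*√(2*w) = 2*(√2*√w) = 2*√2*√w)
F(k, X) = -5/3 - k (F(k, X) = (k + 5*(⅓))*(-1) = (k + 5/3)*(-1) = (5/3 + k)*(-1) = -5/3 - k)
F(2, -3 - z)*(u(2) + 16) = (-5/3 - 1*2)*(2*√2*√2 + 16) = (-5/3 - 2)*(4 + 16) = -11/3*20 = -220/3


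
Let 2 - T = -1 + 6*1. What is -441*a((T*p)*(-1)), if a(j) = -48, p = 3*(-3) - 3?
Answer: 21168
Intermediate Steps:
p = -12 (p = -9 - 3 = -12)
T = -3 (T = 2 - (-1 + 6*1) = 2 - (-1 + 6) = 2 - 1*5 = 2 - 5 = -3)
-441*a((T*p)*(-1)) = -441*(-48) = 21168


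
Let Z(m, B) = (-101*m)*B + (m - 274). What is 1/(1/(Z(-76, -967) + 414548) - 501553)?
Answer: -7008494/3515131191183 ≈ -1.9938e-6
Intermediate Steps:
Z(m, B) = -274 + m - 101*B*m (Z(m, B) = -101*B*m + (-274 + m) = -274 + m - 101*B*m)
1/(1/(Z(-76, -967) + 414548) - 501553) = 1/(1/((-274 - 76 - 101*(-967)*(-76)) + 414548) - 501553) = 1/(1/((-274 - 76 - 7422692) + 414548) - 501553) = 1/(1/(-7423042 + 414548) - 501553) = 1/(1/(-7008494) - 501553) = 1/(-1/7008494 - 501553) = 1/(-3515131191183/7008494) = -7008494/3515131191183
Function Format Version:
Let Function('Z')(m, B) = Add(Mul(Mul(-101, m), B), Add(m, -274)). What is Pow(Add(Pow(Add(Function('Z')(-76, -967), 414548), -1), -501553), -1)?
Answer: Rational(-7008494, 3515131191183) ≈ -1.9938e-6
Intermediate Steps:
Function('Z')(m, B) = Add(-274, m, Mul(-101, B, m)) (Function('Z')(m, B) = Add(Mul(-101, B, m), Add(-274, m)) = Add(-274, m, Mul(-101, B, m)))
Pow(Add(Pow(Add(Function('Z')(-76, -967), 414548), -1), -501553), -1) = Pow(Add(Pow(Add(Add(-274, -76, Mul(-101, -967, -76)), 414548), -1), -501553), -1) = Pow(Add(Pow(Add(Add(-274, -76, -7422692), 414548), -1), -501553), -1) = Pow(Add(Pow(Add(-7423042, 414548), -1), -501553), -1) = Pow(Add(Pow(-7008494, -1), -501553), -1) = Pow(Add(Rational(-1, 7008494), -501553), -1) = Pow(Rational(-3515131191183, 7008494), -1) = Rational(-7008494, 3515131191183)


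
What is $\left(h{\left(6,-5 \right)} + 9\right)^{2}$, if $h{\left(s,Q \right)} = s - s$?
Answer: $81$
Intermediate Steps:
$h{\left(s,Q \right)} = 0$
$\left(h{\left(6,-5 \right)} + 9\right)^{2} = \left(0 + 9\right)^{2} = 9^{2} = 81$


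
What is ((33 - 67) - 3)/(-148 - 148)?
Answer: 1/8 ≈ 0.12500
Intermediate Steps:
((33 - 67) - 3)/(-148 - 148) = (-34 - 3)/(-296) = -37*(-1/296) = 1/8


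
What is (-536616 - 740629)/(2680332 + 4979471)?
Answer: -1277245/7659803 ≈ -0.16675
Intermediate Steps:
(-536616 - 740629)/(2680332 + 4979471) = -1277245/7659803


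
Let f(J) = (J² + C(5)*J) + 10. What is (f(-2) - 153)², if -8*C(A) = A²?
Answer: 281961/16 ≈ 17623.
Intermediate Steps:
C(A) = -A²/8
f(J) = 10 + J² - 25*J/8 (f(J) = (J² + (-⅛*5²)*J) + 10 = (J² + (-⅛*25)*J) + 10 = (J² - 25*J/8) + 10 = 10 + J² - 25*J/8)
(f(-2) - 153)² = ((10 + (-2)² - 25/8*(-2)) - 153)² = ((10 + 4 + 25/4) - 153)² = (81/4 - 153)² = (-531/4)² = 281961/16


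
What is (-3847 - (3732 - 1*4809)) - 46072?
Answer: -48842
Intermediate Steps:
(-3847 - (3732 - 1*4809)) - 46072 = (-3847 - (3732 - 4809)) - 46072 = (-3847 - 1*(-1077)) - 46072 = (-3847 + 1077) - 46072 = -2770 - 46072 = -48842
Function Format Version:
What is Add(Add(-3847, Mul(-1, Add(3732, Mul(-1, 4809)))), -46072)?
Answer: -48842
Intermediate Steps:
Add(Add(-3847, Mul(-1, Add(3732, Mul(-1, 4809)))), -46072) = Add(Add(-3847, Mul(-1, Add(3732, -4809))), -46072) = Add(Add(-3847, Mul(-1, -1077)), -46072) = Add(Add(-3847, 1077), -46072) = Add(-2770, -46072) = -48842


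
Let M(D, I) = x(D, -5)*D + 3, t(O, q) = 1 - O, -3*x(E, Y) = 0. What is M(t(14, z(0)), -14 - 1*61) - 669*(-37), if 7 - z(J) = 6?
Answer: 24756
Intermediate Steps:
x(E, Y) = 0 (x(E, Y) = -⅓*0 = 0)
z(J) = 1 (z(J) = 7 - 1*6 = 7 - 6 = 1)
M(D, I) = 3 (M(D, I) = 0*D + 3 = 0 + 3 = 3)
M(t(14, z(0)), -14 - 1*61) - 669*(-37) = 3 - 669*(-37) = 3 + 24753 = 24756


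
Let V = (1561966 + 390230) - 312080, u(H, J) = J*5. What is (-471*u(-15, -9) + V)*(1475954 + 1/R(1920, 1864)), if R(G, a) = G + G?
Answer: 9415751485926271/3840 ≈ 2.4520e+12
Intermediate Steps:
u(H, J) = 5*J
R(G, a) = 2*G
V = 1640116 (V = 1952196 - 312080 = 1640116)
(-471*u(-15, -9) + V)*(1475954 + 1/R(1920, 1864)) = (-2355*(-9) + 1640116)*(1475954 + 1/(2*1920)) = (-471*(-45) + 1640116)*(1475954 + 1/3840) = (21195 + 1640116)*(1475954 + 1/3840) = 1661311*(5667663361/3840) = 9415751485926271/3840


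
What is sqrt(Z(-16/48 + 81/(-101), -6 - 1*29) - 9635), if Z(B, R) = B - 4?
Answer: I*sqrt(885051183)/303 ≈ 98.184*I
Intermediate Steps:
Z(B, R) = -4 + B
sqrt(Z(-16/48 + 81/(-101), -6 - 1*29) - 9635) = sqrt((-4 + (-16/48 + 81/(-101))) - 9635) = sqrt((-4 + (-16*1/48 + 81*(-1/101))) - 9635) = sqrt((-4 + (-1/3 - 81/101)) - 9635) = sqrt((-4 - 344/303) - 9635) = sqrt(-1556/303 - 9635) = sqrt(-2920961/303) = I*sqrt(885051183)/303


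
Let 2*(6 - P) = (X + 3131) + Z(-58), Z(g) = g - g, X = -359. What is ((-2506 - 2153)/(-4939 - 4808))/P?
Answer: -1553/4483620 ≈ -0.00034637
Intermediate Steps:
Z(g) = 0
P = -1380 (P = 6 - ((-359 + 3131) + 0)/2 = 6 - (2772 + 0)/2 = 6 - ½*2772 = 6 - 1386 = -1380)
((-2506 - 2153)/(-4939 - 4808))/P = ((-2506 - 2153)/(-4939 - 4808))/(-1380) = -4659/(-9747)*(-1/1380) = -4659*(-1/9747)*(-1/1380) = (1553/3249)*(-1/1380) = -1553/4483620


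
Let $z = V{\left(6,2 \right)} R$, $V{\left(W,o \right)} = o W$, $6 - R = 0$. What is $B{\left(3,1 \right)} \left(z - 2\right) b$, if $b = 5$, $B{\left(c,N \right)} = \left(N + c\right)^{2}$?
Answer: $5600$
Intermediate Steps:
$R = 6$ ($R = 6 - 0 = 6 + 0 = 6$)
$V{\left(W,o \right)} = W o$
$z = 72$ ($z = 6 \cdot 2 \cdot 6 = 12 \cdot 6 = 72$)
$B{\left(3,1 \right)} \left(z - 2\right) b = \left(1 + 3\right)^{2} \left(72 - 2\right) 5 = 4^{2} \cdot 70 \cdot 5 = 16 \cdot 350 = 5600$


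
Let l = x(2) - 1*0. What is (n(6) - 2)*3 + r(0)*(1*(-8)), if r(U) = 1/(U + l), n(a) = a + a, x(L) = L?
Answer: 26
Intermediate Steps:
n(a) = 2*a
l = 2 (l = 2 - 1*0 = 2 + 0 = 2)
r(U) = 1/(2 + U) (r(U) = 1/(U + 2) = 1/(2 + U))
(n(6) - 2)*3 + r(0)*(1*(-8)) = (2*6 - 2)*3 + (1*(-8))/(2 + 0) = (12 - 2)*3 - 8/2 = 10*3 + (½)*(-8) = 30 - 4 = 26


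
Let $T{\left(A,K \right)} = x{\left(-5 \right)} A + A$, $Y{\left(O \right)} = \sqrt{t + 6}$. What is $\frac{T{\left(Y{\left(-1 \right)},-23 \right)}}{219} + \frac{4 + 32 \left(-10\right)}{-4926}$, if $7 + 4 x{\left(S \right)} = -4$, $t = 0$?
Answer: $\frac{158}{2463} - \frac{7 \sqrt{6}}{876} \approx 0.044576$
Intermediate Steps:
$x{\left(S \right)} = - \frac{11}{4}$ ($x{\left(S \right)} = - \frac{7}{4} + \frac{1}{4} \left(-4\right) = - \frac{7}{4} - 1 = - \frac{11}{4}$)
$Y{\left(O \right)} = \sqrt{6}$ ($Y{\left(O \right)} = \sqrt{0 + 6} = \sqrt{6}$)
$T{\left(A,K \right)} = - \frac{7 A}{4}$ ($T{\left(A,K \right)} = - \frac{11 A}{4} + A = - \frac{7 A}{4}$)
$\frac{T{\left(Y{\left(-1 \right)},-23 \right)}}{219} + \frac{4 + 32 \left(-10\right)}{-4926} = \frac{\left(- \frac{7}{4}\right) \sqrt{6}}{219} + \frac{4 + 32 \left(-10\right)}{-4926} = - \frac{7 \sqrt{6}}{4} \cdot \frac{1}{219} + \left(4 - 320\right) \left(- \frac{1}{4926}\right) = - \frac{7 \sqrt{6}}{876} - - \frac{158}{2463} = - \frac{7 \sqrt{6}}{876} + \frac{158}{2463} = \frac{158}{2463} - \frac{7 \sqrt{6}}{876}$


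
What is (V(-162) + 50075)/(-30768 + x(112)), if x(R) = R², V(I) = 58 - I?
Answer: -50295/18224 ≈ -2.7598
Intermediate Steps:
(V(-162) + 50075)/(-30768 + x(112)) = ((58 - 1*(-162)) + 50075)/(-30768 + 112²) = ((58 + 162) + 50075)/(-30768 + 12544) = (220 + 50075)/(-18224) = 50295*(-1/18224) = -50295/18224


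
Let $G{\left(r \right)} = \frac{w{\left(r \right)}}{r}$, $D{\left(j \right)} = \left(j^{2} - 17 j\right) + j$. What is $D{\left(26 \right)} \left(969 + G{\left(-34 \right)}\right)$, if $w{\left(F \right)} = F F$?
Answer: $243100$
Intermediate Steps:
$w{\left(F \right)} = F^{2}$
$D{\left(j \right)} = j^{2} - 16 j$
$G{\left(r \right)} = r$ ($G{\left(r \right)} = \frac{r^{2}}{r} = r$)
$D{\left(26 \right)} \left(969 + G{\left(-34 \right)}\right) = 26 \left(-16 + 26\right) \left(969 - 34\right) = 26 \cdot 10 \cdot 935 = 260 \cdot 935 = 243100$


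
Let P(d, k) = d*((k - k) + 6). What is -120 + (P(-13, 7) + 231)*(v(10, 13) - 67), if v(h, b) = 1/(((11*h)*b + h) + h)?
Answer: -15037797/1450 ≈ -10371.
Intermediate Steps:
P(d, k) = 6*d (P(d, k) = d*(0 + 6) = d*6 = 6*d)
v(h, b) = 1/(2*h + 11*b*h) (v(h, b) = 1/((11*b*h + h) + h) = 1/((h + 11*b*h) + h) = 1/(2*h + 11*b*h))
-120 + (P(-13, 7) + 231)*(v(10, 13) - 67) = -120 + (6*(-13) + 231)*(1/(10*(2 + 11*13)) - 67) = -120 + (-78 + 231)*(1/(10*(2 + 143)) - 67) = -120 + 153*((⅒)/145 - 67) = -120 + 153*((⅒)*(1/145) - 67) = -120 + 153*(1/1450 - 67) = -120 + 153*(-97149/1450) = -120 - 14863797/1450 = -15037797/1450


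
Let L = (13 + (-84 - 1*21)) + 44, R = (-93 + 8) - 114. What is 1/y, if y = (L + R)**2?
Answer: 1/61009 ≈ 1.6391e-5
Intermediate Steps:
R = -199 (R = -85 - 114 = -199)
L = -48 (L = (13 + (-84 - 21)) + 44 = (13 - 105) + 44 = -92 + 44 = -48)
y = 61009 (y = (-48 - 199)**2 = (-247)**2 = 61009)
1/y = 1/61009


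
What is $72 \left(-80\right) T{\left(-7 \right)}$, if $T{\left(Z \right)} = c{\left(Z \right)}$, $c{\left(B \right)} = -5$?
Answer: $28800$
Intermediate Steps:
$T{\left(Z \right)} = -5$
$72 \left(-80\right) T{\left(-7 \right)} = 72 \left(-80\right) \left(-5\right) = \left(-5760\right) \left(-5\right) = 28800$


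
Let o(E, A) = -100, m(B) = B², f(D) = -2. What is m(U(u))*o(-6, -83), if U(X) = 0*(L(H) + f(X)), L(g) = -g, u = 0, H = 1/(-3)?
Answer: 0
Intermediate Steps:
H = -⅓ ≈ -0.33333
U(X) = 0 (U(X) = 0*(-1*(-⅓) - 2) = 0*(⅓ - 2) = 0*(-5/3) = 0)
m(U(u))*o(-6, -83) = 0²*(-100) = 0*(-100) = 0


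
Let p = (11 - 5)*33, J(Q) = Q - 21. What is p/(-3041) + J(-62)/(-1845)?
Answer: -112907/5610645 ≈ -0.020124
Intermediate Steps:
J(Q) = -21 + Q
p = 198 (p = 6*33 = 198)
p/(-3041) + J(-62)/(-1845) = 198/(-3041) + (-21 - 62)/(-1845) = 198*(-1/3041) - 83*(-1/1845) = -198/3041 + 83/1845 = -112907/5610645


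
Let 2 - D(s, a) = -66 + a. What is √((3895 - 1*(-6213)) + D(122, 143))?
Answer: √10033 ≈ 100.16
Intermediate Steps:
D(s, a) = 68 - a (D(s, a) = 2 - (-66 + a) = 2 + (66 - a) = 68 - a)
√((3895 - 1*(-6213)) + D(122, 143)) = √((3895 - 1*(-6213)) + (68 - 1*143)) = √((3895 + 6213) + (68 - 143)) = √(10108 - 75) = √10033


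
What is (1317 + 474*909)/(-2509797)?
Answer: -144061/836599 ≈ -0.17220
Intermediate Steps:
(1317 + 474*909)/(-2509797) = (1317 + 430866)*(-1/2509797) = 432183*(-1/2509797) = -144061/836599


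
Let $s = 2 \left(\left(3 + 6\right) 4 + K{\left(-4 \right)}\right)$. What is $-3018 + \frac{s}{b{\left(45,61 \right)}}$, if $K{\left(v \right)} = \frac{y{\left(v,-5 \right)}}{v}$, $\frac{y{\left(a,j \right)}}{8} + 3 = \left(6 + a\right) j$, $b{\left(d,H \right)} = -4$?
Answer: $-3049$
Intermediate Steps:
$y{\left(a,j \right)} = -24 + 8 j \left(6 + a\right)$ ($y{\left(a,j \right)} = -24 + 8 \left(6 + a\right) j = -24 + 8 j \left(6 + a\right)$)
$K{\left(v \right)} = \frac{-264 - 40 v}{v}$ ($K{\left(v \right)} = \frac{-24 + 48 \left(-5\right) + 8 v \left(-5\right)}{v} = \frac{-24 - 240 - 40 v}{v} = \frac{-264 - 40 v}{v}$)
$s = 124$ ($s = 2 \left(\left(3 + 6\right) 4 - \left(40 + \frac{264}{-4}\right)\right) = 2 \left(9 \cdot 4 - -26\right) = 2 \left(36 + \left(-40 + 66\right)\right) = 2 \left(36 + 26\right) = 2 \cdot 62 = 124$)
$-3018 + \frac{s}{b{\left(45,61 \right)}} = -3018 + \frac{124}{-4} = -3018 + 124 \left(- \frac{1}{4}\right) = -3018 - 31 = -3049$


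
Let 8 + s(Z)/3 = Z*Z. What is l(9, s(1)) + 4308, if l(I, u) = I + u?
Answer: 4296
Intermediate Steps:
s(Z) = -24 + 3*Z² (s(Z) = -24 + 3*(Z*Z) = -24 + 3*Z²)
l(9, s(1)) + 4308 = (9 + (-24 + 3*1²)) + 4308 = (9 + (-24 + 3*1)) + 4308 = (9 + (-24 + 3)) + 4308 = (9 - 21) + 4308 = -12 + 4308 = 4296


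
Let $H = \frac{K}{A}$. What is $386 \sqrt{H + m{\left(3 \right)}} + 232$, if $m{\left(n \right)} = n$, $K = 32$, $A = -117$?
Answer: $232 + \frac{386 \sqrt{4147}}{39} \approx 869.37$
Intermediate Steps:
$H = - \frac{32}{117}$ ($H = \frac{32}{-117} = 32 \left(- \frac{1}{117}\right) = - \frac{32}{117} \approx -0.2735$)
$386 \sqrt{H + m{\left(3 \right)}} + 232 = 386 \sqrt{- \frac{32}{117} + 3} + 232 = 386 \sqrt{\frac{319}{117}} + 232 = 386 \frac{\sqrt{4147}}{39} + 232 = \frac{386 \sqrt{4147}}{39} + 232 = 232 + \frac{386 \sqrt{4147}}{39}$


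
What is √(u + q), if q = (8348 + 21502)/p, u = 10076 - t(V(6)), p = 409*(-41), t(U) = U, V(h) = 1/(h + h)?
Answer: √101982267846213/100614 ≈ 100.37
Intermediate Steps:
V(h) = 1/(2*h)
p = -16769
u = 120911/12 (u = 10076 - 1/(2*6) = 10076 - 1*1/12 = 10076 - 1/12 = 120911/12 ≈ 10076.)
q = -29850/16769 (q = (8348 + 21502)/(-16769) = 29850*(-1/16769) = -29850/16769 ≈ -1.7801)
√(u + q) = √(120911/12 - 29850/16769) = √(2027198359/201228) = √101982267846213/100614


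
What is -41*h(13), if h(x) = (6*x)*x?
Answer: -41574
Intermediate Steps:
h(x) = 6*x²
-41*h(13) = -246*13² = -246*169 = -41*1014 = -41574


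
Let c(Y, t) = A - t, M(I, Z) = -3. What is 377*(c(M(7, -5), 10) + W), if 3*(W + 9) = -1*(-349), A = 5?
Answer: 115739/3 ≈ 38580.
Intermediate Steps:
W = 322/3 (W = -9 + (-1*(-349))/3 = -9 + (⅓)*349 = -9 + 349/3 = 322/3 ≈ 107.33)
c(Y, t) = 5 - t
377*(c(M(7, -5), 10) + W) = 377*((5 - 1*10) + 322/3) = 377*((5 - 10) + 322/3) = 377*(-5 + 322/3) = 377*(307/3) = 115739/3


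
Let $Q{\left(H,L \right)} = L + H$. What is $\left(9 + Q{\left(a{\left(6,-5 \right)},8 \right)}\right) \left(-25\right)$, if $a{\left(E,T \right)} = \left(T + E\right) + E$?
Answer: $-600$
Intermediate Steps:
$a{\left(E,T \right)} = T + 2 E$ ($a{\left(E,T \right)} = \left(E + T\right) + E = T + 2 E$)
$Q{\left(H,L \right)} = H + L$
$\left(9 + Q{\left(a{\left(6,-5 \right)},8 \right)}\right) \left(-25\right) = \left(9 + \left(\left(-5 + 2 \cdot 6\right) + 8\right)\right) \left(-25\right) = \left(9 + \left(\left(-5 + 12\right) + 8\right)\right) \left(-25\right) = \left(9 + \left(7 + 8\right)\right) \left(-25\right) = \left(9 + 15\right) \left(-25\right) = 24 \left(-25\right) = -600$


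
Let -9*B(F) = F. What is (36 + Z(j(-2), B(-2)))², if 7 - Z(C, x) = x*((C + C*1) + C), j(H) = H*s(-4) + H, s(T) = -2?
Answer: 15625/9 ≈ 1736.1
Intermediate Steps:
B(F) = -F/9
j(H) = -H (j(H) = H*(-2) + H = -2*H + H = -H)
Z(C, x) = 7 - 3*C*x (Z(C, x) = 7 - x*((C + C*1) + C) = 7 - x*((C + C) + C) = 7 - x*(2*C + C) = 7 - x*3*C = 7 - 3*C*x)
(36 + Z(j(-2), B(-2)))² = (36 + (7 - 3*(-1*(-2))*(-⅑*(-2))))² = (36 + (7 - 3*2*2/9))² = (36 + (7 - 4/3))² = (36 + 17/3)² = (125/3)² = 15625/9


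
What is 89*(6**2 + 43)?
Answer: 7031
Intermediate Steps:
89*(6**2 + 43) = 89*(36 + 43) = 89*79 = 7031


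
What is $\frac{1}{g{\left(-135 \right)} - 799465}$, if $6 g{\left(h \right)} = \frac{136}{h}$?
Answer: $- \frac{405}{323783393} \approx -1.2508 \cdot 10^{-6}$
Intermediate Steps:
$g{\left(h \right)} = \frac{68}{3 h}$ ($g{\left(h \right)} = \frac{136 \frac{1}{h}}{6} = \frac{68}{3 h}$)
$\frac{1}{g{\left(-135 \right)} - 799465} = \frac{1}{\frac{68}{3 \left(-135\right)} - 799465} = \frac{1}{\frac{68}{3} \left(- \frac{1}{135}\right) - 799465} = \frac{1}{- \frac{68}{405} - 799465} = \frac{1}{- \frac{323783393}{405}} = - \frac{405}{323783393}$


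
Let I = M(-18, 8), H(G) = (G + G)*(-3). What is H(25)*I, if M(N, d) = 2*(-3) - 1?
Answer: 1050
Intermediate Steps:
H(G) = -6*G (H(G) = (2*G)*(-3) = -6*G)
M(N, d) = -7 (M(N, d) = -6 - 1 = -7)
I = -7
H(25)*I = -6*25*(-7) = -150*(-7) = 1050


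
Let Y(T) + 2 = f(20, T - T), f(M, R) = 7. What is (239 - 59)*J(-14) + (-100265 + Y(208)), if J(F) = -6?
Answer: -101340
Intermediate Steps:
Y(T) = 5 (Y(T) = -2 + 7 = 5)
(239 - 59)*J(-14) + (-100265 + Y(208)) = (239 - 59)*(-6) + (-100265 + 5) = 180*(-6) - 100260 = -1080 - 100260 = -101340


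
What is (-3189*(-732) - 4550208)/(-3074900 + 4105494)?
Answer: -1107930/515297 ≈ -2.1501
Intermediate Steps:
(-3189*(-732) - 4550208)/(-3074900 + 4105494) = (2334348 - 4550208)/1030594 = -2215860*1/1030594 = -1107930/515297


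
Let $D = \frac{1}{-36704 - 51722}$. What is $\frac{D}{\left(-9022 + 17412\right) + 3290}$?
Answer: $- \frac{1}{1032815680} \approx -9.6823 \cdot 10^{-10}$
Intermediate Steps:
$D = - \frac{1}{88426}$ ($D = \frac{1}{-88426} = - \frac{1}{88426} \approx -1.1309 \cdot 10^{-5}$)
$\frac{D}{\left(-9022 + 17412\right) + 3290} = - \frac{1}{88426 \left(\left(-9022 + 17412\right) + 3290\right)} = - \frac{1}{88426 \left(8390 + 3290\right)} = - \frac{1}{88426 \cdot 11680} = \left(- \frac{1}{88426}\right) \frac{1}{11680} = - \frac{1}{1032815680}$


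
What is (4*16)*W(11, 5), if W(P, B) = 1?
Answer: 64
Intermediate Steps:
(4*16)*W(11, 5) = (4*16)*1 = 64*1 = 64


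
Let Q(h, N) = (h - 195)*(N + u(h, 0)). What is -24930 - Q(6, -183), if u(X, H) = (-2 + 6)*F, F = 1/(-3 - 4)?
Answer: -59625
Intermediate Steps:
F = -⅐ (F = 1/(-7) = -⅐ ≈ -0.14286)
u(X, H) = -4/7 (u(X, H) = (-2 + 6)*(-⅐) = 4*(-⅐) = -4/7)
Q(h, N) = (-195 + h)*(-4/7 + N) (Q(h, N) = (h - 195)*(N - 4/7) = (-195 + h)*(-4/7 + N))
-24930 - Q(6, -183) = -24930 - (780/7 - 195*(-183) - 4/7*6 - 183*6) = -24930 - (780/7 + 35685 - 24/7 - 1098) = -24930 - 1*34695 = -24930 - 34695 = -59625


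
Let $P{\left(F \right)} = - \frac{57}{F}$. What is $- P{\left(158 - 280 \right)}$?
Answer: $- \frac{57}{122} \approx -0.46721$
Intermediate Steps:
$- P{\left(158 - 280 \right)} = - \frac{-57}{158 - 280} = - \frac{-57}{-122} = - \frac{\left(-57\right) \left(-1\right)}{122} = \left(-1\right) \frac{57}{122} = - \frac{57}{122}$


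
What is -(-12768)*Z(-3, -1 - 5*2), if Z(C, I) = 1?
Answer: 12768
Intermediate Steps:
-(-12768)*Z(-3, -1 - 5*2) = -(-12768) = -399*(-32) = 12768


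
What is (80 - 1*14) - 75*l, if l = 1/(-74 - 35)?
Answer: 7269/109 ≈ 66.688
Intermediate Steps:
l = -1/109 (l = 1/(-109) = -1/109 ≈ -0.0091743)
(80 - 1*14) - 75*l = (80 - 1*14) - 75*(-1/109) = (80 - 14) + 75/109 = 66 + 75/109 = 7269/109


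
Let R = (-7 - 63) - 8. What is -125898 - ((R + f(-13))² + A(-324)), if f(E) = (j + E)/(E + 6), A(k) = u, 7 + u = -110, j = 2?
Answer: -6449494/49 ≈ -1.3162e+5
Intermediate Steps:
u = -117 (u = -7 - 110 = -117)
A(k) = -117
f(E) = (2 + E)/(6 + E) (f(E) = (2 + E)/(E + 6) = (2 + E)/(6 + E))
R = -78 (R = -70 - 8 = -78)
-125898 - ((R + f(-13))² + A(-324)) = -125898 - ((-78 + (2 - 13)/(6 - 13))² - 117) = -125898 - ((-78 - 11/(-7))² - 117) = -125898 - ((-78 - ⅐*(-11))² - 117) = -125898 - ((-78 + 11/7)² - 117) = -125898 - ((-535/7)² - 117) = -125898 - (286225/49 - 117) = -125898 - 1*280492/49 = -125898 - 280492/49 = -6449494/49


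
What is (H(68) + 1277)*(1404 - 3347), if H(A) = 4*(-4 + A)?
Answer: -2978619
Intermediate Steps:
H(A) = -16 + 4*A
(H(68) + 1277)*(1404 - 3347) = ((-16 + 4*68) + 1277)*(1404 - 3347) = ((-16 + 272) + 1277)*(-1943) = (256 + 1277)*(-1943) = 1533*(-1943) = -2978619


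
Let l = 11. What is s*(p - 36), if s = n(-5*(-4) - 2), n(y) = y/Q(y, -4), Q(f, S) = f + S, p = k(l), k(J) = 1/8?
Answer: -369/8 ≈ -46.125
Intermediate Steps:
k(J) = ⅛
p = ⅛ ≈ 0.12500
Q(f, S) = S + f
n(y) = y/(-4 + y)
s = 9/7 (s = (-5*(-4) - 2)/(-4 + (-5*(-4) - 2)) = (20 - 2)/(-4 + (20 - 2)) = 18/(-4 + 18) = 18/14 = 18*(1/14) = 9/7 ≈ 1.2857)
s*(p - 36) = 9*(⅛ - 36)/7 = (9/7)*(-287/8) = -369/8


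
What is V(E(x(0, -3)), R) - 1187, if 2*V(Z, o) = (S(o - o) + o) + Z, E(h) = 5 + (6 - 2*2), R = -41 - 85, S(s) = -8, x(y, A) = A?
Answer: -2501/2 ≈ -1250.5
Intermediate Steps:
R = -126
E(h) = 7 (E(h) = 5 + (6 - 4) = 5 + 2 = 7)
V(Z, o) = -4 + Z/2 + o/2 (V(Z, o) = ((-8 + o) + Z)/2 = (-8 + Z + o)/2 = -4 + Z/2 + o/2)
V(E(x(0, -3)), R) - 1187 = (-4 + (½)*7 + (½)*(-126)) - 1187 = (-4 + 7/2 - 63) - 1187 = -127/2 - 1187 = -2501/2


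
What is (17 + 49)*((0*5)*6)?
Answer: 0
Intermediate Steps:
(17 + 49)*((0*5)*6) = 66*(0*6) = 66*0 = 0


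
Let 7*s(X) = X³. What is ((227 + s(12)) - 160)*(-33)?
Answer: -72501/7 ≈ -10357.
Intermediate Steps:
s(X) = X³/7
((227 + s(12)) - 160)*(-33) = ((227 + (⅐)*12³) - 160)*(-33) = ((227 + (⅐)*1728) - 160)*(-33) = ((227 + 1728/7) - 160)*(-33) = (3317/7 - 160)*(-33) = (2197/7)*(-33) = -72501/7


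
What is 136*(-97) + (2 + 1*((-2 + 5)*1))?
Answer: -13187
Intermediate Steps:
136*(-97) + (2 + 1*((-2 + 5)*1)) = -13192 + (2 + 1*(3*1)) = -13192 + (2 + 1*3) = -13192 + (2 + 3) = -13192 + 5 = -13187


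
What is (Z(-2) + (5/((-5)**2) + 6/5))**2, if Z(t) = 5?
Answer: 1024/25 ≈ 40.960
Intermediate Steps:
(Z(-2) + (5/((-5)**2) + 6/5))**2 = (5 + (5/((-5)**2) + 6/5))**2 = (5 + (5/25 + 6*(1/5)))**2 = (5 + (5*(1/25) + 6/5))**2 = (5 + (1/5 + 6/5))**2 = (5 + 7/5)**2 = (32/5)**2 = 1024/25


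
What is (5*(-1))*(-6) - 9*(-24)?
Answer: 246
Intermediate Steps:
(5*(-1))*(-6) - 9*(-24) = -5*(-6) + 216 = 30 + 216 = 246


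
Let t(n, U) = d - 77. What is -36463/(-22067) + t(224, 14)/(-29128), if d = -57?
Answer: 532525621/321383788 ≈ 1.6570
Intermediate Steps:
t(n, U) = -134 (t(n, U) = -57 - 77 = -134)
-36463/(-22067) + t(224, 14)/(-29128) = -36463/(-22067) - 134/(-29128) = -36463*(-1/22067) - 134*(-1/29128) = 36463/22067 + 67/14564 = 532525621/321383788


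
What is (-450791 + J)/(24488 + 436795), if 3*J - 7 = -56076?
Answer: -1408442/1383849 ≈ -1.0178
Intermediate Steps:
J = -56069/3 (J = 7/3 + (⅓)*(-56076) = 7/3 - 18692 = -56069/3 ≈ -18690.)
(-450791 + J)/(24488 + 436795) = (-450791 - 56069/3)/(24488 + 436795) = -1408442/3/461283 = -1408442/3*1/461283 = -1408442/1383849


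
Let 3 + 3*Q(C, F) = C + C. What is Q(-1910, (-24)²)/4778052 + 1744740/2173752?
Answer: 347237015077/432762503796 ≈ 0.80237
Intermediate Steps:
Q(C, F) = -1 + 2*C/3 (Q(C, F) = -1 + (C + C)/3 = -1 + (2*C)/3 = -1 + 2*C/3)
Q(-1910, (-24)²)/4778052 + 1744740/2173752 = (-1 + (⅔)*(-1910))/4778052 + 1744740/2173752 = (-1 - 3820/3)*(1/4778052) + 1744740*(1/2173752) = -3823/3*1/4778052 + 48465/60382 = -3823/14334156 + 48465/60382 = 347237015077/432762503796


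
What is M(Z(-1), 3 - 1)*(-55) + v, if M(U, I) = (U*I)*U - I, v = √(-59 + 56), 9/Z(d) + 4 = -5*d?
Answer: -8800 + I*√3 ≈ -8800.0 + 1.732*I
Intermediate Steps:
Z(d) = 9/(-4 - 5*d)
v = I*√3 (v = √(-3) = I*√3 ≈ 1.732*I)
M(U, I) = -I + I*U² (M(U, I) = (I*U)*U - I = I*U² - I = -I + I*U²)
M(Z(-1), 3 - 1)*(-55) + v = ((3 - 1)*(-1 + (-9/(4 + 5*(-1)))²))*(-55) + I*√3 = (2*(-1 + (-9/(4 - 5))²))*(-55) + I*√3 = (2*(-1 + (-9/(-1))²))*(-55) + I*√3 = (2*(-1 + (-9*(-1))²))*(-55) + I*√3 = (2*(-1 + 9²))*(-55) + I*√3 = (2*(-1 + 81))*(-55) + I*√3 = (2*80)*(-55) + I*√3 = 160*(-55) + I*√3 = -8800 + I*√3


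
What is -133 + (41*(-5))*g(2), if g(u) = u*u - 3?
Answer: -338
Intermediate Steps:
g(u) = -3 + u² (g(u) = u² - 3 = -3 + u²)
-133 + (41*(-5))*g(2) = -133 + (41*(-5))*(-3 + 2²) = -133 - 205*(-3 + 4) = -133 - 205*1 = -133 - 205 = -338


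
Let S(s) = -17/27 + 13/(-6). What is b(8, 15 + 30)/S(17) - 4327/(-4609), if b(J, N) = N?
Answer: -10546493/695959 ≈ -15.154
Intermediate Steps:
S(s) = -151/54 (S(s) = -17*1/27 + 13*(-⅙) = -17/27 - 13/6 = -151/54)
b(8, 15 + 30)/S(17) - 4327/(-4609) = (15 + 30)/(-151/54) - 4327/(-4609) = 45*(-54/151) - 4327*(-1/4609) = -2430/151 + 4327/4609 = -10546493/695959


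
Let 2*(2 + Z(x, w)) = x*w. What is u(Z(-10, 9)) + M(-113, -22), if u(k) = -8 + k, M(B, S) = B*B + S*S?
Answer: 13198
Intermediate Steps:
Z(x, w) = -2 + w*x/2 (Z(x, w) = -2 + (x*w)/2 = -2 + (w*x)/2 = -2 + w*x/2)
M(B, S) = B² + S²
u(Z(-10, 9)) + M(-113, -22) = (-8 + (-2 + (½)*9*(-10))) + ((-113)² + (-22)²) = (-8 + (-2 - 45)) + (12769 + 484) = (-8 - 47) + 13253 = -55 + 13253 = 13198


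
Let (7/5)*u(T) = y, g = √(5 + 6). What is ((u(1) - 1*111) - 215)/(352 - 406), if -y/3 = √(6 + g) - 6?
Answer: 1096/189 + 5*√(6 + √11)/126 ≈ 5.9201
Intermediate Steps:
g = √11 ≈ 3.3166
y = 18 - 3*√(6 + √11) (y = -3*(√(6 + √11) - 6) = -3*(-6 + √(6 + √11)) = 18 - 3*√(6 + √11) ≈ 8.8430)
u(T) = 90/7 - 15*√(6 + √11)/7 (u(T) = 5*(18 - 3*√(6 + √11))/7 = 90/7 - 15*√(6 + √11)/7)
((u(1) - 1*111) - 215)/(352 - 406) = (((90/7 - 15*√(6 + √11)/7) - 1*111) - 215)/(352 - 406) = (((90/7 - 15*√(6 + √11)/7) - 111) - 215)/(-54) = ((-687/7 - 15*√(6 + √11)/7) - 215)*(-1/54) = (-2192/7 - 15*√(6 + √11)/7)*(-1/54) = 1096/189 + 5*√(6 + √11)/126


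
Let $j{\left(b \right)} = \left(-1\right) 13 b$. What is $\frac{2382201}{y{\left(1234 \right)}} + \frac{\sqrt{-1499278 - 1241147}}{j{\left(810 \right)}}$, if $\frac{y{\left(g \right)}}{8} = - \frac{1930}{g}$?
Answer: $- \frac{1469818017}{7720} - \frac{i \sqrt{109617}}{2106} \approx -1.9039 \cdot 10^{5} - 0.15721 i$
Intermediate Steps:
$j{\left(b \right)} = - 13 b$
$y{\left(g \right)} = - \frac{15440}{g}$ ($y{\left(g \right)} = 8 \left(- \frac{1930}{g}\right) = - \frac{15440}{g}$)
$\frac{2382201}{y{\left(1234 \right)}} + \frac{\sqrt{-1499278 - 1241147}}{j{\left(810 \right)}} = \frac{2382201}{\left(-15440\right) \frac{1}{1234}} + \frac{\sqrt{-1499278 - 1241147}}{\left(-13\right) 810} = \frac{2382201}{\left(-15440\right) \frac{1}{1234}} + \frac{\sqrt{-2740425}}{-10530} = \frac{2382201}{- \frac{7720}{617}} + 5 i \sqrt{109617} \left(- \frac{1}{10530}\right) = 2382201 \left(- \frac{617}{7720}\right) - \frac{i \sqrt{109617}}{2106} = - \frac{1469818017}{7720} - \frac{i \sqrt{109617}}{2106}$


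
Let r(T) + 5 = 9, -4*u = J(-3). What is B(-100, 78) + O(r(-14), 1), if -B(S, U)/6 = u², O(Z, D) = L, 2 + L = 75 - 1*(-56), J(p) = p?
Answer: 1005/8 ≈ 125.63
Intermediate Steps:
u = ¾ (u = -¼*(-3) = ¾ ≈ 0.75000)
r(T) = 4 (r(T) = -5 + 9 = 4)
L = 129 (L = -2 + (75 - 1*(-56)) = -2 + (75 + 56) = -2 + 131 = 129)
O(Z, D) = 129
B(S, U) = -27/8 (B(S, U) = -6*(¾)² = -6*9/16 = -27/8)
B(-100, 78) + O(r(-14), 1) = -27/8 + 129 = 1005/8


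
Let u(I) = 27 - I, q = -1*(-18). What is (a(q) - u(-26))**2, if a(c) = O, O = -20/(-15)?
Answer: 24025/9 ≈ 2669.4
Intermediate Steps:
q = 18
O = 4/3 (O = -20*(-1/15) = 4/3 ≈ 1.3333)
a(c) = 4/3
(a(q) - u(-26))**2 = (4/3 - (27 - 1*(-26)))**2 = (4/3 - (27 + 26))**2 = (4/3 - 1*53)**2 = (4/3 - 53)**2 = (-155/3)**2 = 24025/9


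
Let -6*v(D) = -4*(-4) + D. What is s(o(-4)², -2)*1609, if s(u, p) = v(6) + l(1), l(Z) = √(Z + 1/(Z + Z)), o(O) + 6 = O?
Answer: -17699/3 + 1609*√6/2 ≈ -3929.1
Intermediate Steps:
o(O) = -6 + O
v(D) = -8/3 - D/6 (v(D) = -(-4*(-4) + D)/6 = -(16 + D)/6 = -8/3 - D/6)
l(Z) = √(Z + 1/(2*Z))
s(u, p) = -11/3 + √6/2 (s(u, p) = (-8/3 - ⅙*6) + √(2/1 + 4*1)/2 = (-8/3 - 1) + √(2*1 + 4)/2 = -11/3 + √(2 + 4)/2 = -11/3 + √6/2)
s(o(-4)², -2)*1609 = (-11/3 + √6/2)*1609 = -17699/3 + 1609*√6/2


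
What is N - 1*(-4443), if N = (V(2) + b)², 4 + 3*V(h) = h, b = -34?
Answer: 50803/9 ≈ 5644.8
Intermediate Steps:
V(h) = -4/3 + h/3
N = 10816/9 (N = ((-4/3 + (⅓)*2) - 34)² = ((-4/3 + ⅔) - 34)² = (-⅔ - 34)² = (-104/3)² = 10816/9 ≈ 1201.8)
N - 1*(-4443) = 10816/9 - 1*(-4443) = 10816/9 + 4443 = 50803/9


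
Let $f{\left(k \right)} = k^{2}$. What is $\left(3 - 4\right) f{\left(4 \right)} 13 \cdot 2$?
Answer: $-416$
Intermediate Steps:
$\left(3 - 4\right) f{\left(4 \right)} 13 \cdot 2 = \left(3 - 4\right) 4^{2} \cdot 13 \cdot 2 = \left(-1\right) 16 \cdot 26 = \left(-16\right) 26 = -416$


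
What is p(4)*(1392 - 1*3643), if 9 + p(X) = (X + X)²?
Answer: -123805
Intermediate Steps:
p(X) = -9 + 4*X² (p(X) = -9 + (X + X)² = -9 + (2*X)² = -9 + 4*X²)
p(4)*(1392 - 1*3643) = (-9 + 4*4²)*(1392 - 1*3643) = (-9 + 4*16)*(1392 - 3643) = (-9 + 64)*(-2251) = 55*(-2251) = -123805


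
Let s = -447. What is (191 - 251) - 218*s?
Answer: 97386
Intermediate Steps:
(191 - 251) - 218*s = (191 - 251) - 218*(-447) = -60 + 97446 = 97386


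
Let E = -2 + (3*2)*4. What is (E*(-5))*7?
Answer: -770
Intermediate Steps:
E = 22 (E = -2 + 6*4 = -2 + 24 = 22)
(E*(-5))*7 = (22*(-5))*7 = -110*7 = -770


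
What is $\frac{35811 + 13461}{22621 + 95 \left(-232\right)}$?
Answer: $\frac{49272}{581} \approx 84.806$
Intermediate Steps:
$\frac{35811 + 13461}{22621 + 95 \left(-232\right)} = \frac{49272}{22621 - 22040} = \frac{49272}{581}$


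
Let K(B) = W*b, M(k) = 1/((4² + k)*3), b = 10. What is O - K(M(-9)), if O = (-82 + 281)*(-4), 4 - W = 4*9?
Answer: -476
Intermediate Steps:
W = -32 (W = 4 - 4*9 = 4 - 1*36 = 4 - 36 = -32)
M(k) = 1/(3*(16 + k)) (M(k) = (⅓)/(16 + k) = 1/(3*(16 + k)))
K(B) = -320 (K(B) = -32*10 = -320)
O = -796 (O = 199*(-4) = -796)
O - K(M(-9)) = -796 - 1*(-320) = -796 + 320 = -476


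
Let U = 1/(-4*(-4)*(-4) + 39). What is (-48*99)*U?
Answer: 4752/25 ≈ 190.08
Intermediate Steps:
U = -1/25 (U = 1/(16*(-4) + 39) = 1/(-64 + 39) = 1/(-25) = -1/25 ≈ -0.040000)
(-48*99)*U = -48*99*(-1/25) = -4752*(-1/25) = 4752/25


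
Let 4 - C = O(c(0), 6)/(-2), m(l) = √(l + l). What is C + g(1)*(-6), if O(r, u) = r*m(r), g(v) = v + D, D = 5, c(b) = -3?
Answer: -32 - 3*I*√6/2 ≈ -32.0 - 3.6742*I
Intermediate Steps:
m(l) = √2*√l (m(l) = √(2*l) = √2*√l)
g(v) = 5 + v (g(v) = v + 5 = 5 + v)
O(r, u) = √2*r^(3/2) (O(r, u) = r*(√2*√r) = √2*r^(3/2))
C = 4 - 3*I*√6/2 (C = 4 - √2*(-3)^(3/2)/(-2) = 4 - √2*(-3*I*√3)*(-1)/2 = 4 - (-3*I*√6)*(-1)/2 = 4 - 3*I*√6/2 ≈ 4.0 - 3.6742*I)
C + g(1)*(-6) = (4 - 3*I*√6/2) + (5 + 1)*(-6) = (4 - 3*I*√6/2) + 6*(-6) = (4 - 3*I*√6/2) - 36 = -32 - 3*I*√6/2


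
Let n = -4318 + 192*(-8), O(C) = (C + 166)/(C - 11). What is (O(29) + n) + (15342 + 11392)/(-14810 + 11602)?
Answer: -28157419/4812 ≈ -5851.5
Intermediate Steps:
O(C) = (166 + C)/(-11 + C)
n = -5854 (n = -4318 - 1536 = -5854)
(O(29) + n) + (15342 + 11392)/(-14810 + 11602) = ((166 + 29)/(-11 + 29) - 5854) + (15342 + 11392)/(-14810 + 11602) = (195/18 - 5854) + 26734/(-3208) = ((1/18)*195 - 5854) + 26734*(-1/3208) = (65/6 - 5854) - 13367/1604 = -35059/6 - 13367/1604 = -28157419/4812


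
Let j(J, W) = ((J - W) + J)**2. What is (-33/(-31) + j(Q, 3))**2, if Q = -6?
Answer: 49112064/961 ≈ 51105.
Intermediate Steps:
j(J, W) = (-W + 2*J)**2
(-33/(-31) + j(Q, 3))**2 = (-33/(-31) + (-1*3 + 2*(-6))**2)**2 = (-33*(-1/31) + (-3 - 12)**2)**2 = (33/31 + (-15)**2)**2 = (33/31 + 225)**2 = (7008/31)**2 = 49112064/961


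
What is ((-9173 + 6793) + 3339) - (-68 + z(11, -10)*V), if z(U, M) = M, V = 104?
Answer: 2067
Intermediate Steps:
((-9173 + 6793) + 3339) - (-68 + z(11, -10)*V) = ((-9173 + 6793) + 3339) - (-68 - 10*104) = (-2380 + 3339) - (-68 - 1040) = 959 - 1*(-1108) = 959 + 1108 = 2067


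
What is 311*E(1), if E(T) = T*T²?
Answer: 311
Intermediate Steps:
E(T) = T³
311*E(1) = 311*1³ = 311*1 = 311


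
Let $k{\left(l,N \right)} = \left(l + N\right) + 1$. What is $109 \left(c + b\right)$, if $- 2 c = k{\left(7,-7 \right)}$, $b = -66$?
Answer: $- \frac{14497}{2} \approx -7248.5$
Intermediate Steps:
$k{\left(l,N \right)} = 1 + N + l$ ($k{\left(l,N \right)} = \left(N + l\right) + 1 = 1 + N + l$)
$c = - \frac{1}{2}$ ($c = - \frac{1 - 7 + 7}{2} = \left(- \frac{1}{2}\right) 1 = - \frac{1}{2} \approx -0.5$)
$109 \left(c + b\right) = 109 \left(- \frac{1}{2} - 66\right) = 109 \left(- \frac{133}{2}\right) = - \frac{14497}{2}$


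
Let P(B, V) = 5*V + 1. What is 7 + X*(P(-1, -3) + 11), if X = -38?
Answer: 121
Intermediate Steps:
P(B, V) = 1 + 5*V
7 + X*(P(-1, -3) + 11) = 7 - 38*((1 + 5*(-3)) + 11) = 7 - 38*((1 - 15) + 11) = 7 - 38*(-14 + 11) = 7 - 38*(-3) = 7 + 114 = 121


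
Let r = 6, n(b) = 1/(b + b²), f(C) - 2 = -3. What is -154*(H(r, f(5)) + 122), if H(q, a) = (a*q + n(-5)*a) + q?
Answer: -187803/10 ≈ -18780.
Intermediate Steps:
f(C) = -1 (f(C) = 2 - 3 = -1)
H(q, a) = q + a/20 + a*q (H(q, a) = (a*q + (1/((-5)*(1 - 5)))*a) + q = (a*q + (-⅕/(-4))*a) + q = (a*q + (-⅕*(-¼))*a) + q = (a*q + a/20) + q = (a/20 + a*q) + q = q + a/20 + a*q)
-154*(H(r, f(5)) + 122) = -154*((6 + (1/20)*(-1) - 1*6) + 122) = -154*((6 - 1/20 - 6) + 122) = -154*(-1/20 + 122) = -154*2439/20 = -187803/10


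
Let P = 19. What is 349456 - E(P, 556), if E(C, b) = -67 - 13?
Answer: 349536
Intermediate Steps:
E(C, b) = -80
349456 - E(P, 556) = 349456 - 1*(-80) = 349456 + 80 = 349536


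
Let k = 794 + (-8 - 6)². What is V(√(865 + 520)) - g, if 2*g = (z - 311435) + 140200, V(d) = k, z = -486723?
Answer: 329969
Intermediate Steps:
k = 990 (k = 794 + (-14)² = 794 + 196 = 990)
V(d) = 990
g = -328979 (g = ((-486723 - 311435) + 140200)/2 = (-798158 + 140200)/2 = (½)*(-657958) = -328979)
V(√(865 + 520)) - g = 990 - 1*(-328979) = 990 + 328979 = 329969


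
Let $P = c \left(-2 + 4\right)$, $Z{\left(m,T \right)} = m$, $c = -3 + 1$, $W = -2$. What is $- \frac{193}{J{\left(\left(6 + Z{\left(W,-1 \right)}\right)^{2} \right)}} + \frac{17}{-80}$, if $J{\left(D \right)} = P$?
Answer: $\frac{3843}{80} \approx 48.037$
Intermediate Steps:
$c = -2$
$P = -4$ ($P = - 2 \left(-2 + 4\right) = \left(-2\right) 2 = -4$)
$J{\left(D \right)} = -4$
$- \frac{193}{J{\left(\left(6 + Z{\left(W,-1 \right)}\right)^{2} \right)}} + \frac{17}{-80} = - \frac{193}{-4} + \frac{17}{-80} = \left(-193\right) \left(- \frac{1}{4}\right) + 17 \left(- \frac{1}{80}\right) = \frac{193}{4} - \frac{17}{80} = \frac{3843}{80}$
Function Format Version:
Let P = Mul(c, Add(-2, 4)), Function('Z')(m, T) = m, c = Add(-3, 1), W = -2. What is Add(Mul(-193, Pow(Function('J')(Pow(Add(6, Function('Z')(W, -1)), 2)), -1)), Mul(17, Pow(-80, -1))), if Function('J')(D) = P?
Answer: Rational(3843, 80) ≈ 48.037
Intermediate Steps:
c = -2
P = -4 (P = Mul(-2, Add(-2, 4)) = Mul(-2, 2) = -4)
Function('J')(D) = -4
Add(Mul(-193, Pow(Function('J')(Pow(Add(6, Function('Z')(W, -1)), 2)), -1)), Mul(17, Pow(-80, -1))) = Add(Mul(-193, Pow(-4, -1)), Mul(17, Pow(-80, -1))) = Add(Mul(-193, Rational(-1, 4)), Mul(17, Rational(-1, 80))) = Add(Rational(193, 4), Rational(-17, 80)) = Rational(3843, 80)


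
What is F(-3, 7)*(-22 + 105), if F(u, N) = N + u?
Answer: 332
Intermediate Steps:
F(-3, 7)*(-22 + 105) = (7 - 3)*(-22 + 105) = 4*83 = 332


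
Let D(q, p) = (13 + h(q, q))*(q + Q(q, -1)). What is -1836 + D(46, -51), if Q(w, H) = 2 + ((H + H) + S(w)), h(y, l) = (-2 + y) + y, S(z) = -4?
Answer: 2490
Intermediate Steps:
h(y, l) = -2 + 2*y
Q(w, H) = -2 + 2*H (Q(w, H) = 2 + ((H + H) - 4) = 2 + (2*H - 4) = 2 + (-4 + 2*H) = -2 + 2*H)
D(q, p) = (-4 + q)*(11 + 2*q) (D(q, p) = (13 + (-2 + 2*q))*(q + (-2 + 2*(-1))) = (11 + 2*q)*(q + (-2 - 2)) = (11 + 2*q)*(q - 4) = (11 + 2*q)*(-4 + q) = (-4 + q)*(11 + 2*q))
-1836 + D(46, -51) = -1836 + (-44 + 2*46² + 3*46) = -1836 + (-44 + 2*2116 + 138) = -1836 + (-44 + 4232 + 138) = -1836 + 4326 = 2490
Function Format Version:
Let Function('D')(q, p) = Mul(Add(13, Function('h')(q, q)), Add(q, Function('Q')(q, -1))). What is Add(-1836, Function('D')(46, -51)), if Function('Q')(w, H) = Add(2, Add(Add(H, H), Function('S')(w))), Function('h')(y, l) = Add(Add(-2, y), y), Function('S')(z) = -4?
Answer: 2490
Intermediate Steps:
Function('h')(y, l) = Add(-2, Mul(2, y))
Function('Q')(w, H) = Add(-2, Mul(2, H)) (Function('Q')(w, H) = Add(2, Add(Add(H, H), -4)) = Add(2, Add(Mul(2, H), -4)) = Add(2, Add(-4, Mul(2, H))) = Add(-2, Mul(2, H)))
Function('D')(q, p) = Mul(Add(-4, q), Add(11, Mul(2, q))) (Function('D')(q, p) = Mul(Add(13, Add(-2, Mul(2, q))), Add(q, Add(-2, Mul(2, -1)))) = Mul(Add(11, Mul(2, q)), Add(q, Add(-2, -2))) = Mul(Add(11, Mul(2, q)), Add(q, -4)) = Mul(Add(11, Mul(2, q)), Add(-4, q)) = Mul(Add(-4, q), Add(11, Mul(2, q))))
Add(-1836, Function('D')(46, -51)) = Add(-1836, Add(-44, Mul(2, Pow(46, 2)), Mul(3, 46))) = Add(-1836, Add(-44, Mul(2, 2116), 138)) = Add(-1836, Add(-44, 4232, 138)) = Add(-1836, 4326) = 2490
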